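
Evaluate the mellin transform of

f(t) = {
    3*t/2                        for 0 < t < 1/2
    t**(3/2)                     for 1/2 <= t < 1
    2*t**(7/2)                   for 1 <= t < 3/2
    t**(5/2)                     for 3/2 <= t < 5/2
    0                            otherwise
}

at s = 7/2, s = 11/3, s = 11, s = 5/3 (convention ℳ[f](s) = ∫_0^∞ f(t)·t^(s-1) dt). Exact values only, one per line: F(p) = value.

integrate the 4 segments split at 1/2, 1, 3/2, then add the results
the [0, 1/2) slice contributes ∫ 3*t/2·t^(s-1) dt
for t in [1/2, 1): the term is ∫ t**(3/2)·t^(s-1)
the [1, 3/2) slice contributes ∫ 2*t**(7/2)·t^(s-1) dt
for t in [3/2, 5/2): the term is ∫ t**(5/2)·t^(s-1)

F(7/2) = sqrt(2)/96 + 292867/6720
F(11/3) = -114/1333 - 3*2**(5/6)/992 + 9*2**(1/3)/896 + 37179*2**(5/6)*3**(1/6)/25456 + 46875*2**(5/6)*5**(1/6)/2368
F(11) = -1375531/23756800 - sqrt(2)/102400 + 767637*sqrt(6)/59392 + 1220703125*sqrt(10)/221184
F(5/3) = -42/589 - 3*2**(5/6)/152 + 9*2**(1/3)/128 + 2673*2**(5/6)*3**(1/6)/3100 + 75*2**(5/6)*5**(1/6)/16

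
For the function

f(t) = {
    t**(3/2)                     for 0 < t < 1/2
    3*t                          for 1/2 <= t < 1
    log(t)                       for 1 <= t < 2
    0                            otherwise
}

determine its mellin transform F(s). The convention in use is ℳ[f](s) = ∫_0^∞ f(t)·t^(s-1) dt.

linearity at 1/2, 1 turns ℳ[f](s) into 3 summed integrals
over [0, 1/2), the kernel integral of t**(3/2) enters the sum
for t in [1/2, 1): the term is ∫ 3*t·t^(s-1)
segment [1, 2) carries log(t); integrate it

(-2*2**(2*s)*(s + 1)*(2*s + 3) + 6*2**s*s**2*(2*s + 3) + 2*2**s*(s + 1)*(2*s + 3) + 4**s*s*(s + 1)*(2*s + 3)*log(4) + sqrt(2)*s**2*(s + 1) - 3*s**2*(2*s + 3))/(2*2**s*s**2*(s + 1)*(2*s + 3))
  Re(s) > -3/2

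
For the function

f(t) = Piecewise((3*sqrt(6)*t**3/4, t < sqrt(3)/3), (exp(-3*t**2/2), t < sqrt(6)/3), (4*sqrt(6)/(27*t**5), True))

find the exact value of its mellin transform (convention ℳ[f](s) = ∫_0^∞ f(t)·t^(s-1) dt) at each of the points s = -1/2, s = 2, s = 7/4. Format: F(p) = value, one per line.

F(-1/2) = 3**(1/4)*(-2**(3/4)*uppergamma(-1/4, 1)/4 + sqrt(2)/10 + 2**(3/4)/11 + 2**(3/4)*uppergamma(-1/4, 1/2)/4)
F(2) = -exp(-1)/3 + sqrt(2)/60 + exp(-1/2)/3 + 2/9
F(7/4) = 3**(1/8)*(-247*2**(7/8)*uppergamma(7/8, 1) + 26*sqrt(2) + 247*2**(7/8)*uppergamma(7/8, 1/2) + 152*2**(7/8))/1482

back out the power substitution: 3*sqrt(6)*t**(3/2)/4 on [0, 1/3); exp(-3*t/2) on [1/3, 2/3); 4*sqrt(6)/(27*t**(5/2)) on [2/3, ∞)
peel off the common scale on t: t**(3/2) on [0, 1/2); exp(-t) on [1/2, 1); t**(-5/2) on [1, ∞)
treat the 3 regions marked off by sqrt(3)/3, sqrt(6)/3 separately and sum
∫ over [0, sqrt(3)/3) of 3*sqrt(6)*t**3/4·t^(s-1) joins the sum
on [sqrt(3)/3, sqrt(6)/3) integrate f = exp(-3*t**2/2) against the kernel
the [sqrt(6)/3, ∞) slice contributes ∫ 4*sqrt(6)/(27*t**5)·t^(s-1) dt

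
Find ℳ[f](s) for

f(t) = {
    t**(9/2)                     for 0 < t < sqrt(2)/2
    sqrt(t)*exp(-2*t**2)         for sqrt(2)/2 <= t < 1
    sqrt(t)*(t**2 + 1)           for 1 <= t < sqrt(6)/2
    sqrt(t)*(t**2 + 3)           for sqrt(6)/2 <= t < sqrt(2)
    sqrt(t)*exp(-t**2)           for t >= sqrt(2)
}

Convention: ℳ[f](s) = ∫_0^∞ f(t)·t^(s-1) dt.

back out the shared t-power: t**4 on [0, sqrt(2)/2); exp(-2*t**2) on [sqrt(2)/2, 1); t**2 + 1 on [1, sqrt(6)/2); …
peel off the power substitution: t**2 on [0, 1/2); exp(-2*t) on [1/2, 1); t + 1 on [1, 3/2); …
along the cuts sqrt(2)/2, 1, sqrt(6)/2, sqrt(2), ℳ[f](s) splits into 5 integrals
between 0 and sqrt(2)/2 the integrand is t**(9/2)·t^(s-1)
[sqrt(2)/2, 1) adds the kernel integral of sqrt(t)*exp(-2*t**2)
segment 1 to sqrt(6)/2 holds sqrt(t)*(t**2 + 1); add its integral
segment sqrt(6)/2 to sqrt(2) holds sqrt(t)*(t**2 + 3); add its integral
∫ sqrt(t)*exp(-t**2)·t^(s-1) over [sqrt(2), ∞)

2**(-s/2 - 5/4)*(2**(s/2 + 1/4)*(2*s + 1)*(2*s + 5)*(2*s + 9)*uppergamma(s/2 + 1/4, 2) - 2**(s/2 + 13/4)*(2*s + 1)*(2*s + 9) + 2**(s/2 + 17/4)*(-2*s - 9) + 5*2**(s + 5/2)*(2*s + 1)*(2*s + 9) + 2**(s + 9/2)*(6*s + 27) + 3**(s/2 + 1/4)*(-64*s - 288) - 8*3**(s/2 + 1/4)*(2*s + 1)*(2*s + 9) + (2*s + 1)*(2*s + 5)*(2*s + 9)*uppergamma(s/2 + 1/4, 1) - (2*s + 1)*(2*s + 5)*(2*s + 9)*uppergamma(s/2 + 1/4, 2) + (2*s + 1)*(2*s + 5))/((2*s + 1)*(2*s + 5)*(2*s + 9))
  Re(s) > -9/2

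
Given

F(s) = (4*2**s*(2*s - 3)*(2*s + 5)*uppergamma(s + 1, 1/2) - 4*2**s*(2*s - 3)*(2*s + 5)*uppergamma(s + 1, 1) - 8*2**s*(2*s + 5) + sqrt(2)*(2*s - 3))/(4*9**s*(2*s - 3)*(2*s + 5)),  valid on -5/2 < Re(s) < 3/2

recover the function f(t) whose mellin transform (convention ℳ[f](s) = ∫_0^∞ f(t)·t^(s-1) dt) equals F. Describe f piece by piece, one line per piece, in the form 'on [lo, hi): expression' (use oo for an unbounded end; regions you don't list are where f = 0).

on [0, 1/9): 243*sqrt(2)*t**(5/2)/8
on [1/9, 2/9): 9*t*exp(-9*t/2)/2
on [2/9, oo): 2*sqrt(2)/(27*t**(3/2))

back out the common scale on t: 9*sqrt(6)*t**(5/2)/8 on [0, 1/3); 3*t*exp(-3*t/2)/2 on [1/3, 2/3); 2*sqrt(6)/(9*t**(3/2)) on [2/3, ∞)
strip the common scale on t: t**(5/2) on [0, 1/2); t*exp(-t) on [1/2, 1); t**(-3/2) on [1, ∞)
peel off the shared t-power: t**(3/2) on [0, 1/2); exp(-t) on [1/2, 1); t**(-5/2) on [1, ∞)
f breaks at 1/9, 2/9 into 3 integrals to sum
∫ 243*sqrt(2)*t**(5/2)/8·t^(s-1) over [0, 1/9)
for t in [1/9, 2/9): the term is ∫ 9*t*exp(-9*t/2)/2·t^(s-1)
[2/9, ∞) adds the kernel integral of 2*sqrt(2)/(27*t**(3/2))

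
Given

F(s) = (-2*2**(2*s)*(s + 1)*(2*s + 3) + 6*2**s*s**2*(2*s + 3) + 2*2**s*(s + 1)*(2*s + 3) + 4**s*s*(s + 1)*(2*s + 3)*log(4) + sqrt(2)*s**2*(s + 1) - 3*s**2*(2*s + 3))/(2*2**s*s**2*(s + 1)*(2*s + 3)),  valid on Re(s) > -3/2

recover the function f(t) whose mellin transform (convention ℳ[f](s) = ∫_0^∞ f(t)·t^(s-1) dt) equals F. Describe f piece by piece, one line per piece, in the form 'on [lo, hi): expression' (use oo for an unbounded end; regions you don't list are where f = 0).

slice at 1/2, 1, transform all 3 pieces, and sum them
segment 0 to 1/2 holds t**(3/2); add its integral
over [1/2, 1), the kernel integral of 3*t enters the sum
∫ over [1, 2) of log(t)·t^(s-1) joins the sum

on [0, 1/2): t**(3/2)
on [1/2, 1): 3*t
on [1, 2): log(t)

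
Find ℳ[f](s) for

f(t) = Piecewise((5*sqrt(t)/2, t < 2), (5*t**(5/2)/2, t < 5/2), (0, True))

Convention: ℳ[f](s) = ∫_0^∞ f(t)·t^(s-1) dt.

slice at 2, transform all 2 pieces, and sum them
on [0, 2) integrate f = 5*sqrt(t)/2 against the kernel
for t in [2, 5/2): the term is ∫ 5*t**(5/2)/2·t^(s-1)

5*(2**(s + 1/2)*(2*s + 5) - 2**(s + 5/2)*(2*s + 1) + (5/2)**(s + 5/2)*(2*s + 1))/((2*s + 1)*(2*s + 5))
  Re(s) > -1/2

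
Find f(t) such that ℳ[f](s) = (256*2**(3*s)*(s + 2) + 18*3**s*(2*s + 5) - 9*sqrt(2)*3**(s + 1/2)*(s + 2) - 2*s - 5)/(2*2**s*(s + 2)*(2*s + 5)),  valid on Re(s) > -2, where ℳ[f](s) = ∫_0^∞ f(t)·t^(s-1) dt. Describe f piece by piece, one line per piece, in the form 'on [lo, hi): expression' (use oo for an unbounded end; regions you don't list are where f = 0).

on [0, 1/2): 2*t**2
on [1/2, 3/2): 4*t**2
on [3/2, 4): 2*t**(5/2)

breakpoints 1/2, 3/2: one integral from each of the 3 segments
∫ 2*t**2·t^(s-1) over [0, 1/2)
∫ 4*t**2·t^(s-1) over [1/2, 3/2)
between 3/2 and 4 the integrand is 2*t**(5/2)·t^(s-1)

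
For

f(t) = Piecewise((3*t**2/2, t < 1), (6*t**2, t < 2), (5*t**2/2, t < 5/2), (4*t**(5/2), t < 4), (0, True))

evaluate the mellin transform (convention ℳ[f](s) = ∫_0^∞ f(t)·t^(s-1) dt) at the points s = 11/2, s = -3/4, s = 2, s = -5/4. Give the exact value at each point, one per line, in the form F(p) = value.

linearity at 1, 2, 5/2 turns ℳ[f](s) into 4 summed integrals
segment [0, 1) carries 3*t**2/2; integrate it
the [1, 2) slice contributes ∫ 6*t**2·t^(s-1) dt
over [2, 5/2), the kernel integral of 5*t**2/2 enters the sum
segment 5/2 to 4 holds 4*t**(5/2); add its integral

F(11/2) = 896*sqrt(2)/15 + 78125*sqrt(10)/768 + 81931419/2560
F(-3/4) = -20*2**(1/4)*5**(3/4)/7 - 18/5 + 5*2**(3/4)*5**(1/4)/2 + 28*2**(1/4)/5 + 128*sqrt(2)/7
F(2) = 567245/1152 - 625*sqrt(10)/36
F(-5/4) = -4*2**(3/4)*5**(1/4) - 6 + 5*2**(1/4)*5**(3/4)/3 + 14*2**(3/4)/3 + 64*sqrt(2)/5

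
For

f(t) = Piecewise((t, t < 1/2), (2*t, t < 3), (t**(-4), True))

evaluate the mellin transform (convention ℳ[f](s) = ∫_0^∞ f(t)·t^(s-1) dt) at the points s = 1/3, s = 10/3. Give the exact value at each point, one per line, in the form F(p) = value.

F(1/3) = 2**(2/3)*(-891 + 10700*6**(1/3))/4752
F(10/3) = 2**(2/3)*(-3 + 7880*6**(1/3))/416

f breaks at 1/2, 3 into 3 integrals to sum
segment [0, 1/2) carries t; integrate it
segment [1/2, 3) carries 2*t; integrate it
on [3, ∞) integrate f = t**(-4) against the kernel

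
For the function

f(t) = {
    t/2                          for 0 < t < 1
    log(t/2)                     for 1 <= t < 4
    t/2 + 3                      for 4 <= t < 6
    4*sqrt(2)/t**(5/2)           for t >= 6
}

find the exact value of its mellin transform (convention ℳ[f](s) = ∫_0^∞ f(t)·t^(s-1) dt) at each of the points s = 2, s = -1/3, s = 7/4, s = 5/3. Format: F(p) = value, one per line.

reversing the common scale on t: t on [0, 1/2); log(t) on [1/2, 2); t + 3 on [2, 3); …
along the cuts 1, 4, 6, ℳ[f](s) splits into 4 integrals
∫ t/2·t^(s-1) over [0, 1)
the [1, 4) slice contributes ∫ log(t/2)·t^(s-1) dt
segment [4, 6) carries (t/2 + 3); integrate it
the [6, ∞) slice contributes ∫ 4*sqrt(2)/t**(5/2)·t^(s-1) dt

F(2) = 8*sqrt(3)/3 + 17*log(2)/2 + 207/4
F(-1/3) = -log(2**(3*2**(1/3)/2 + 3)) - 3*6**(2/3)/4 - 3*2**(1/3)/2 + 2**(2/3)*3**(1/6)/153 + 39/4
F(7/4) = -11936*sqrt(2)/539 + 4*log(2)/7 + 274/539 + 8*2**(3/4)*3**(1/4)/9 + 32*sqrt(2)*log(2)/7 + 1296*6**(3/4)/77
F(5/3) = -582*2**(1/3)/25 + 3*log(2)/5 + 219/400 + 4*2**(2/3)*3**(1/6)/5 + 24*2**(1/3)*log(2)/5 + 351*6**(2/3)/20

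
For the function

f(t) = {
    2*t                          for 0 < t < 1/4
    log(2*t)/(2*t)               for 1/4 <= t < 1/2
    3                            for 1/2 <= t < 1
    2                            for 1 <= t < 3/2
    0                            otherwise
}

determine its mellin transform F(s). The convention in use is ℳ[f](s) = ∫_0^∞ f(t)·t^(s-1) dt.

(2*2**(2*s)*(s + 1)*(s**2 - 2*s + 1) - 2*2**s*s*(s + 1) - 6*2**s*(s + 1)*(s**2 - 2*s + 1) + 4*6**s*(s + 1)*(s**2 - 2*s + 1) + 4*s**2*(s + 1)*log(2) - 4*s*(s + 1)*log(2) + 4*s*(s + 1) + s*(s**2 - 2*s + 1))/(2*2**(2*s)*s*(s + 1)*(s**2 - 2*s + 1))
  Re(s) > -1

peel off the common scale on t: t on [0, 1/2); log(t)/t on [1/2, 1); 3 on [1, 2); …
treat the 4 regions marked off by 1/4, 1/2, 1 separately and sum
segment [0, 1/4) carries 2*t; integrate it
segment 1/4 to 1/2 holds log(2*t)/(2*t); add its integral
[1/2, 1) adds the kernel integral of 3
over [1, 3/2), the kernel integral of 2 enters the sum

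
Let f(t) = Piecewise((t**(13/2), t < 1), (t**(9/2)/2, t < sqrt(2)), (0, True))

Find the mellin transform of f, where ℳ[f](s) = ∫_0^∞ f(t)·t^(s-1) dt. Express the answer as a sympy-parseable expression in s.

(2**(s/2 + 9/4)*(2*s + 13) + 2*s + 5)/((2*s + 9)*(2*s + 13))
  Re(s) > -13/2

undo the shared t-power: t**6 on [0, 1); t**4/2 on [1, sqrt(2))
undo the power substitution: t**3 on [0, 1); t**2/2 on [1, 2)
invert the shared t-power to get t on [0, 1); 1/2 on [1, 2)
f breaks at 1 into 2 integrals to sum
∫ t**(13/2)·t^(s-1) over [0, 1)
∫ over [1, sqrt(2)) of t**(9/2)/2·t^(s-1) joins the sum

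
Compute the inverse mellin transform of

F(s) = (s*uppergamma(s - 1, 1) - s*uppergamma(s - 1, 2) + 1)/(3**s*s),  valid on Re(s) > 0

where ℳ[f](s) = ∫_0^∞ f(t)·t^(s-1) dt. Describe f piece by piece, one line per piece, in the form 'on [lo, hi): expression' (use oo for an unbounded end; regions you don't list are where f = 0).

on [0, 1/3): 1
on [1/3, 2/3): exp(-3*t)/(3*t)

remove the common scale on t first: 1 on [0, 1); exp(-t)/t on [1, 2)
the shared t-power comes off first: t on [0, 1); exp(-t) on [1, 2)
linearity at 1/3 turns ℳ[f](s) into 2 summed integrals
segment [0, 1/3) carries 1; integrate it
on [1/3, 2/3): add ∫ exp(-3*t)/(3*t)·t^(s-1) dt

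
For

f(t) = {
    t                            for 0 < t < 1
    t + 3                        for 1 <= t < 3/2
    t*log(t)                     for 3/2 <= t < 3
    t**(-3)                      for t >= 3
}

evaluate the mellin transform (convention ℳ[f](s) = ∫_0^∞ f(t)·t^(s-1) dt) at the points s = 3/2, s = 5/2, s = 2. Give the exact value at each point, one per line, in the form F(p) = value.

treat the 4 regions marked off by 1, 3/2, 3 separately and sum
the [0, 1) slice contributes ∫ t·t^(s-1) dt
∫ over [1, 3/2) of (t + 3)·t^(s-1) joins the sum
for t in [3/2, 3): the term is ∫ t*log(t)·t^(s-1)
piece [3, ∞): integrate t**(-3) against the kernel

F(3/2) = -922*sqrt(3)/675 - 2 + 213*sqrt(6)/100 + log(2**(9*sqrt(6)/20)*3**(-9*sqrt(6)/20 + 18*sqrt(3)/5))
F(5/2) = -226*sqrt(3)/147 - 27*sqrt(6)*log(3)/56 - 6/5 + 27*sqrt(6)*log(2)/56 + 3861*sqrt(6)/1960 + 54*sqrt(3)*log(3)/7
F(2) = 17/24 + 9*log(2)/8 + 63*log(3)/8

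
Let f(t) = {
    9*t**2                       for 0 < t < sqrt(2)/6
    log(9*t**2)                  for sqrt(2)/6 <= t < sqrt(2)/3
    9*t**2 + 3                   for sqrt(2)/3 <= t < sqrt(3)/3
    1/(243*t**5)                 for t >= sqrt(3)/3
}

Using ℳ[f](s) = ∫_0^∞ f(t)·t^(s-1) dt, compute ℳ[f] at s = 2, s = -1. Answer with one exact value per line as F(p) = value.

F(2) = sqrt(3)/243 + 5*log(2)/36 + 11/48
F(-1) = sqrt(2)*(-486*log(2) + sqrt(2) + 648)/108

invert the common scale on t to get t**2 on [0, sqrt(2)/2); log(t**2) on [sqrt(2)/2, sqrt(2)); t**2 + 3 on [sqrt(2), sqrt(3)); …
reversing the power substitution: t on [0, 1/2); log(t) on [1/2, 2); t + 3 on [2, 3); …
linearity at sqrt(2)/6, sqrt(2)/3, sqrt(3)/3 turns ℳ[f](s) into 4 summed integrals
over [0, sqrt(2)/6), the kernel integral of 9*t**2 enters the sum
∫ over [sqrt(2)/6, sqrt(2)/3) of log(9*t**2)·t^(s-1) joins the sum
on [sqrt(2)/3, sqrt(3)/3) integrate f = (9*t**2 + 3) against the kernel
segment sqrt(3)/3 to ∞ holds 1/(243*t**5); add its integral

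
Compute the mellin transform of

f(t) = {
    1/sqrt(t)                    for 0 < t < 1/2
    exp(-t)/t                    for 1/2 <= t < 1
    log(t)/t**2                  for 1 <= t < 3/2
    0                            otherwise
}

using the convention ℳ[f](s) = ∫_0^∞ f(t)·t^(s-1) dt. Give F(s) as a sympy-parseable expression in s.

reversing the shared t-power: sqrt(t) on [0, 1/2); exp(-t) on [1/2, 1); log(t)/t on [1, 3/2)
treat the 3 regions marked off by 1/2, 1 separately and sum
segment 0 to 1/2 holds 1/sqrt(t); add its integral
on [1/2, 1): add ∫ exp(-t)/t·t^(s-1) dt
between 1 and 3/2 the integrand is log(t)/t**2·t^(s-1)

(9*2**s*(2*s - 1)*(-2*s + (s - 1)**2 + 3)*uppergamma(s - 1, 1/2) - 9*2**s*(2*s - 1)*(-2*s + (s - 1)**2 + 3)*uppergamma(s - 1, 1) + 9*2**s*(2*s - 1) + 4*3**s*(1 - 2*s) + 3**s*(s - 1)*(2*s - 1)*(-4*log(2) + 4*log(3)) + 3**s*(2*s - 1)*(-4*log(3) + 4*log(2)) + 18*sqrt(2)*(-2*s + (s - 1)**2 + 3))/(9*2**s*(2*s - 1)*(-2*s + (s - 1)**2 + 3))
  Re(s) > 1/2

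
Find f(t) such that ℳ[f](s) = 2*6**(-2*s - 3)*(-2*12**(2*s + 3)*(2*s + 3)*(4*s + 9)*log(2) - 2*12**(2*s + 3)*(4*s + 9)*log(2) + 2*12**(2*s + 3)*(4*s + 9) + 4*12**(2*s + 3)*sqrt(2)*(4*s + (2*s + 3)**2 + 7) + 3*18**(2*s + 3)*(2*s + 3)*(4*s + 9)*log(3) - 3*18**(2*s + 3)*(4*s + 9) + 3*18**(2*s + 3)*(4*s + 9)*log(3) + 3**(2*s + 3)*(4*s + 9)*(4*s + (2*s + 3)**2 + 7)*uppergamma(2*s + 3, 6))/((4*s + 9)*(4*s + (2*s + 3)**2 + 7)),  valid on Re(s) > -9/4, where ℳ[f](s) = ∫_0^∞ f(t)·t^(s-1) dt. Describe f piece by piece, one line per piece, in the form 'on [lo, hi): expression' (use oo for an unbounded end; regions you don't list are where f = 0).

invert the shared t-power to get t**(5/4) on [0, 4); t*log(sqrt(t)) on [4, 9); sqrt(t)*exp(-2*sqrt(t)) on [9, ∞)
reversing the power substitution: t**(5/2) on [0, 2); t**2*log(t) on [2, 3); t*exp(-2*t) on [3, ∞)
strip the shared t-power: t**(3/2) on [0, 2); t*log(t) on [2, 3); exp(-2*t) on [3, ∞)
slice at 4, 9, transform all 3 pieces, and sum them
on [0, 4): add ∫ t**(9/4)·t^(s-1) dt
for t in [4, 9): the term is ∫ t**2*log(sqrt(t))·t^(s-1)
∫ over [9, ∞) of t**(3/2)*exp(-2*sqrt(t))·t^(s-1) joins the sum

on [0, 4): t**(9/4)
on [4, 9): t**2*log(sqrt(t))
on [9, oo): t**(3/2)*exp(-2*sqrt(t))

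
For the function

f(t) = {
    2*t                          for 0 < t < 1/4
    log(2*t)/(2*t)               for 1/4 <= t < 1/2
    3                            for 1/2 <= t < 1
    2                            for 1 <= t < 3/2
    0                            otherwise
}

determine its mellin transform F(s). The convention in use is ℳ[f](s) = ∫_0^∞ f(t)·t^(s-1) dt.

invert the common scale on t to get t on [0, 1/2); log(t)/t on [1/2, 1); 3 on [1, 2); …
slice at 1/4, 1/2, 1, transform all 4 pieces, and sum them
segment [0, 1/4) carries 2*t; integrate it
segment 1/4 to 1/2 holds log(2*t)/(2*t); add its integral
between 1/2 and 1 the integrand is 3·t^(s-1)
piece [1, 3/2): integrate 2 against the kernel

(2*2**(2*s)*(s + 1)*(s**2 - 2*s + 1) - 2*2**s*s*(s + 1) - 6*2**s*(s + 1)*(s**2 - 2*s + 1) + 4*6**s*(s + 1)*(s**2 - 2*s + 1) + 4*s**2*(s + 1)*log(2) - 4*s*(s + 1)*log(2) + 4*s*(s + 1) + s*(s**2 - 2*s + 1))/(2*2**(2*s)*s*(s + 1)*(s**2 - 2*s + 1))
  Re(s) > -1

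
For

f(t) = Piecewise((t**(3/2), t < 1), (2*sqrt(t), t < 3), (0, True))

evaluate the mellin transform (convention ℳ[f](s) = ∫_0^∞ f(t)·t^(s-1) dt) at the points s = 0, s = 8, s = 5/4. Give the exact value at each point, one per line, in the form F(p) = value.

F(0) = -10/3 + 4*sqrt(3)
F(8) = -42/323 + 26244*sqrt(3)/17
F(5/4) = -60/77 + 24*3**(3/4)/7

linearity at 1 turns ℳ[f](s) into 2 summed integrals
between 0 and 1 the integrand is t**(3/2)·t^(s-1)
on [1, 3): add ∫ 2*sqrt(t)·t^(s-1) dt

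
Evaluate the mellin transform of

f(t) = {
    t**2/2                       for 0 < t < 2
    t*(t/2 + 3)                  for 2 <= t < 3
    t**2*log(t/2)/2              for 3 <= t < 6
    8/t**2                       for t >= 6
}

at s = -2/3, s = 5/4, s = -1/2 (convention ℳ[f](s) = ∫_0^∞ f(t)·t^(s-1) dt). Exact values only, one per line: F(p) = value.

F(-2/3) = -9*2**(1/3) - 241*6**(1/3)/144 + log(2**(9*3**(1/3)/8)*3**(-9*3**(1/3)/8 + 9*6**(1/3)/4)) + 351*3**(1/3)/32
F(5/4) = -12848*6**(1/4)/1521 - 16*2**(1/4)/3 - 54*3**(1/4)*log(3)/13 + 54*3**(1/4)*log(2)/13 + 2946*3**(1/4)/169 + 432*6**(1/4)*log(3)/13
F(-1/2) = -6*sqrt(2) - 178*sqrt(6)/135 + log(2**(sqrt(3))*3**(-sqrt(3) + 2*sqrt(6))) + 23*sqrt(3)/3

invert the shared t-power to get 1/2 on [0, 2); (t/2 + 3)/t on [2, 3); log(t/2)/2 on [3, 6); …
undo the shared t-power: t/2 on [0, 2); t/2 + 3 on [2, 3); t*log(t/2)/2 on [3, 6); …
peel off the common scale on t: t on [0, 1); t + 3 on [1, 3/2); t*log(t) on [3/2, 3); …
along the cuts 2, 3, 6, ℳ[f](s) splits into 4 integrals
for t in [0, 2): the term is ∫ t**2/2·t^(s-1)
the [2, 3) slice contributes ∫ t*(t/2 + 3)·t^(s-1) dt
the [3, 6) slice contributes ∫ t**2*log(t/2)/2·t^(s-1) dt
piece [6, ∞): integrate 8/t**2 against the kernel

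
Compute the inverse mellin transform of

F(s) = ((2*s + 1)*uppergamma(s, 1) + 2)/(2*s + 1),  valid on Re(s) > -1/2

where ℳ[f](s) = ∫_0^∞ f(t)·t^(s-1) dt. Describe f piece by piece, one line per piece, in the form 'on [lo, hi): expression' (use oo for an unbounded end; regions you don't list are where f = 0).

linearity at 1 turns ℳ[f](s) into 2 summed integrals
on [0, 1): add ∫ sqrt(t)·t^(s-1) dt
between 1 and ∞ the integrand is exp(-t)·t^(s-1)

on [0, 1): sqrt(t)
on [1, oo): exp(-t)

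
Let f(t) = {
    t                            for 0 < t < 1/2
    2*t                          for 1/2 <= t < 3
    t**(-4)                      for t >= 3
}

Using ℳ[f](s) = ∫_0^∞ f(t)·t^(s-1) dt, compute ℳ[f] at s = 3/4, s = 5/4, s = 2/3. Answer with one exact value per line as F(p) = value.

decompose at 1/2, 3; ℳ[f](s) sums the 3 pieces' integrals
for t in [0, 1/2): the term is ∫ t·t^(s-1)
for t in [1/2, 3): the term is ∫ 2*t·t^(s-1)
on [3, ∞): add ∫ t**(-4)·t^(s-1) dt

F(3/4) = 2**(1/4)*(-1053 + 12650*6**(3/4))/7371
F(5/4) = 2**(3/4)*(-33 + 2380*6**(1/4))/594
F(2/3) = 2**(1/3)*(-81 + 973*6**(2/3))/540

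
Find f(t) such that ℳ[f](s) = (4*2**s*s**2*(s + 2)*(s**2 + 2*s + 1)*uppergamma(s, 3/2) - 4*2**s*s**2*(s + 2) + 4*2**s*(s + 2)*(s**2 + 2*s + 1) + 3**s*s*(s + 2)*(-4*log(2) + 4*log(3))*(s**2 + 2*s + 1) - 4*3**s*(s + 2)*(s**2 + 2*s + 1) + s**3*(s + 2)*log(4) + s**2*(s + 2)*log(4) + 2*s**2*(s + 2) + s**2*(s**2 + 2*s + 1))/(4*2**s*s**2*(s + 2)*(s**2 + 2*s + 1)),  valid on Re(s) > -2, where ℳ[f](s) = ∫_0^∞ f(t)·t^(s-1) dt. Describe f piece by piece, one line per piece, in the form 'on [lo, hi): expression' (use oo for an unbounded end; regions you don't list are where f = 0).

f breaks at 1/2, 1, 3/2 into 4 integrals to sum
over [0, 1/2), the kernel integral of t**2 enters the sum
segment [1/2, 1) carries t*log(t); integrate it
[1, 3/2) adds the kernel integral of log(t)
∫ over [3/2, ∞) of exp(-t)·t^(s-1) joins the sum

on [0, 1/2): t**2
on [1/2, 1): t*log(t)
on [1, 3/2): log(t)
on [3/2, oo): exp(-t)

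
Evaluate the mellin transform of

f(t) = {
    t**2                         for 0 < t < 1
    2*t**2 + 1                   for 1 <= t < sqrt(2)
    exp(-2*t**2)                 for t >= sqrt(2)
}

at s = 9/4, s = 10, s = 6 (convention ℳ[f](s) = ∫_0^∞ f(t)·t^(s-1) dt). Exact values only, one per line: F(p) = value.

undo the power substitution: t on [0, 1); 2*t + 1 on [1, 2); exp(-2*t) on [2, ∞)
breakpoints 1, sqrt(2): one integral from each of the 3 segments
segment [0, 1) carries t**2; integrate it
[1, sqrt(2)) adds the kernel integral of (2*t**2 + 1)
[sqrt(2), ∞) adds the kernel integral of exp(-2*t**2)

F(9/4) = -104/153 + 2**(7/8)*uppergamma(9/8, 4)/8 + 424*2**(1/8)/153
F(10) = 103*exp(-4)/8 + 821/60
F(6) = 13*exp(-4)/8 + 121/24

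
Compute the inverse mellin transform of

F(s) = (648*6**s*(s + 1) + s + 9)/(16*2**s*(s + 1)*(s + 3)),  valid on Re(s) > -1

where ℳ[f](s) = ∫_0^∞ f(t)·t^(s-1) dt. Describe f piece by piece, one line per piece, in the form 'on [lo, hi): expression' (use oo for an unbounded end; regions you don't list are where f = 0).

f breaks at 1/2 into 2 integrals to sum
segment 0 to 1/2 holds t/2; add its integral
piece [1/2, 3): integrate 3*t**3/2 against the kernel

on [0, 1/2): t/2
on [1/2, 3): 3*t**3/2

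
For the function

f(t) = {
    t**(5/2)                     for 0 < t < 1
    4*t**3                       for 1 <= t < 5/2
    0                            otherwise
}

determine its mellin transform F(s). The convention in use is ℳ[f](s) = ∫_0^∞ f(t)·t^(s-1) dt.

2*(2*(5/2)**(s + 3)*(2*s + 5) - 3*s - 7)/((s + 3)*(2*s + 5))
  Re(s) > -5/2

slice at 1, transform all 2 pieces, and sum them
∫ over [0, 1) of t**(5/2)·t^(s-1) joins the sum
over [1, 5/2), the kernel integral of 4*t**3 enters the sum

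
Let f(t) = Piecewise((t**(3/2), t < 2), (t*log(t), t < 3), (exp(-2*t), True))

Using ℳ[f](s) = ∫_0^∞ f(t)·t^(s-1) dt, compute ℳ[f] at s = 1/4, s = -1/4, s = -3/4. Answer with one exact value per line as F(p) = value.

F(1/4) = -48*3**(1/4)/25 - 8*2**(1/4)*log(2)/5 + 2**(3/4)*uppergamma(1/4, 6)/2 + 32*2**(1/4)/25 + 8*2**(3/4)/7 + 12*3**(1/4)*log(3)/5
F(-1/4) = -16*3**(3/4)/9 + 2**(1/4)*uppergamma(-1/4, 6) + log(3**(4*3**(3/4)/3)/2**(4*2**(3/4)/3)) + 8*2**(1/4)/5 + 16*2**(3/4)/9
F(-3/4) = -16*3**(1/4) + 2**(3/4)*uppergamma(-3/4, 6) + 4*2**(3/4)/3 + log(3**(4*3**(1/4))/2**(4*2**(1/4))) + 16*2**(1/4)

treat the 3 regions marked off by 2, 3 separately and sum
segment [0, 2) carries t**(3/2); integrate it
segment [2, 3) carries t*log(t); integrate it
segment 3 to ∞ holds exp(-2*t); add its integral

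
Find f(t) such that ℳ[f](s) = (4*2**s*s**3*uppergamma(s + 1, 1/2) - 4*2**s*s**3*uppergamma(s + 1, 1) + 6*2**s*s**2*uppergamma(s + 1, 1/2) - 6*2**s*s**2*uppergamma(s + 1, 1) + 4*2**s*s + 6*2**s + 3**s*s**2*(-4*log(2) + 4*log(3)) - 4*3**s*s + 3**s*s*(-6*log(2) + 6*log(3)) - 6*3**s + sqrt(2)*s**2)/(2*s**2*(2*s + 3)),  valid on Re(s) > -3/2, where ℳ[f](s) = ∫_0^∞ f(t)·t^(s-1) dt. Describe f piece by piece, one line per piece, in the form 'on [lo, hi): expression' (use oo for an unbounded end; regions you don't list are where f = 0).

on [0, 1): sqrt(2)*t**(3/2)/4
on [1, 2): t*exp(-t/2)/2
on [2, 3): log(t/2)

reversing the common scale on t: t**(3/2) on [0, 1/2); t*exp(-t) on [1/2, 1); log(t) on [1, 3/2)
the shared t-power comes off first: sqrt(t) on [0, 1/2); exp(-t) on [1/2, 1); log(t)/t on [1, 3/2)
breakpoints 1, 2: one integral from each of the 3 segments
the [0, 1) slice contributes ∫ sqrt(2)*t**(3/2)/4·t^(s-1) dt
∫ over [1, 2) of t*exp(-t/2)/2·t^(s-1) joins the sum
[2, 3) adds the kernel integral of log(t/2)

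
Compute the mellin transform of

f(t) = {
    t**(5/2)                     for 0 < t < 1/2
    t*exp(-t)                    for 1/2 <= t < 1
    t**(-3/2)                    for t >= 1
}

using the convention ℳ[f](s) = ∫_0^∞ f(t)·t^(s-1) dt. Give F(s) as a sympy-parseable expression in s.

invert the shared t-power to get t**(3/2) on [0, 1/2); exp(-t) on [1/2, 1); t**(-5/2) on [1, ∞)
cuts at 1/2, 1: linearity sums the 3 kernel integrals
the [0, 1/2) slice contributes ∫ t**(5/2)·t^(s-1) dt
for t in [1/2, 1): the term is ∫ t*exp(-t)·t^(s-1)
∫ t**(-3/2)·t^(s-1) over [1, ∞)

(4*2**s*(2*s - 3)*(2*s + 5)*uppergamma(s + 1, 1/2) - 4*2**s*(2*s - 3)*(2*s + 5)*uppergamma(s + 1, 1) - 8*2**s*(2*s + 5) + sqrt(2)*(2*s - 3))/(4*2**s*(2*s - 3)*(2*s + 5))
  -5/2 < Re(s) < 3/2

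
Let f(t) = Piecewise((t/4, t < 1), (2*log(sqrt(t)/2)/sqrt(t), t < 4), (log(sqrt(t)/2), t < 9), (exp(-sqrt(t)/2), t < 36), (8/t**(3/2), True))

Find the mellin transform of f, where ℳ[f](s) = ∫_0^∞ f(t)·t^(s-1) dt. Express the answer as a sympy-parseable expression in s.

(432*2**(2*s)*s**2*(2*s - 3)*(2*s + 2)*(4*s**2 - 4*s + 1)*uppergamma(2*s, 3/2) - 432*2**(2*s)*s**2*(2*s - 3)*(2*s + 2)*(4*s**2 - 4*s + 1)*uppergamma(2*s, 3) - 432*2**(2*s)*s**2*(2*s - 3)*(2*s + 2) + 108*2**(2*s)*(2*s - 3)*(2*s + 2)*(4*s**2 - 4*s + 1) - 216*3**(2*s)*s*(2*s - 3)*(2*s + 2)*(4*s**2 - 4*s + 1)*log(2) + 216*3**(2*s)*s*(2*s - 3)*(2*s + 2)*(4*s**2 - 4*s + 1)*log(3) - 108*3**(2*s)*(2*s - 3)*(2*s + 2)*(4*s**2 - 4*s + 1) - 16*6**(2*s)*s**2*(2*s + 2)*(4*s**2 - 4*s + 1) + 1728*s**3*(2*s - 3)*(2*s + 2)*log(2) - 864*s**2*(2*s - 3)*(2*s + 2)*log(2) + 864*s**2*(2*s - 3)*(2*s + 2) + 108*s**2*(2*s - 3)*(4*s**2 - 4*s + 1))/(216*s**2*(2*s - 3)*(2*s + 2)*(4*s**2 - 4*s + 1))
  -1 < Re(s) < 3/2

undo the power substitution: t**2/4 on [0, 1); 2*log(t/2)/t on [1, 2); log(t/2) on [2, 3); …
undo the common scale on t: t**2 on [0, 1/2); log(t)/t on [1/2, 1); log(t) on [1, 3/2); …
summing 5 kernel integrals split by 1, 4, 9, 36 yields ℳ[f](s)
[0, 1) adds the kernel integral of t/4
between 1 and 4 the integrand is 2*log(sqrt(t)/2)/sqrt(t)·t^(s-1)
between 4 and 9 the integrand is log(sqrt(t)/2)·t^(s-1)
[9, 36) adds the kernel integral of exp(-sqrt(t)/2)
on [36, ∞): add ∫ 8/t**(3/2)·t^(s-1) dt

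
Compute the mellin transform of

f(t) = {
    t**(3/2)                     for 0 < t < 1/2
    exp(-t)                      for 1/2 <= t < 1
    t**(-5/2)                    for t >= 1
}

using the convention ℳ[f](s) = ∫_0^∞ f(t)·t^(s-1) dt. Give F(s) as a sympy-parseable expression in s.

(2*2**s*(2*s - 5)*(2*s + 3)*uppergamma(s, 1/2) - 2*2**s*(2*s - 5)*(2*s + 3)*uppergamma(s, 1) - 4*2**s*(2*s + 3) + sqrt(2)*(2*s - 5))/(2*2**s*(2*s - 5)*(2*s + 3))
  -3/2 < Re(s) < 5/2

summing 3 kernel integrals split by 1/2, 1 yields ℳ[f](s)
piece [0, 1/2): integrate t**(3/2) against the kernel
over [1/2, 1), the kernel integral of exp(-t) enters the sum
for t in [1, ∞): the term is ∫ t**(-5/2)·t^(s-1)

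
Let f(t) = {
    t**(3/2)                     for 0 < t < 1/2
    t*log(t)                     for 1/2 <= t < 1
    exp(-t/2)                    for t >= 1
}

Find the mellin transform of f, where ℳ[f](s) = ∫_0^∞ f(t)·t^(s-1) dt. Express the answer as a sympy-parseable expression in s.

(2*2**(2*s)*(2*s + 3)*(s**2 + 2*s + 1)*uppergamma(s, 1/2) - 2*2**s*(2*s + 3) + s*(2*s + 3)*log(2) + 2*s + (2*s + 3)*log(2) + sqrt(2)*(s**2 + 2*s + 1) + 3)/(2*2**s*(2*s + 3)*(s**2 + 2*s + 1))
  Re(s) > -3/2

cuts at 1/2, 1: linearity sums the 3 kernel integrals
piece [0, 1/2): integrate t**(3/2) against the kernel
the [1/2, 1) slice contributes ∫ t*log(t)·t^(s-1) dt
on [1, ∞): add ∫ exp(-t/2)·t^(s-1) dt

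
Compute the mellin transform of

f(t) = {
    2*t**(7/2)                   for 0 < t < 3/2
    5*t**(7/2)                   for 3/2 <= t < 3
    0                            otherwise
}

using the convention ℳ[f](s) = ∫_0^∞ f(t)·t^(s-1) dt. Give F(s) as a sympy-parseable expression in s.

3**(s + 7/2)*(80 - 3*2**(1/2 - s))/(8*(2*s + 7))
  Re(s) > -7/2

breakpoints 3/2: one integral from each of the 2 segments
piece [0, 3/2): integrate 2*t**(7/2) against the kernel
between 3/2 and 3 the integrand is 5*t**(7/2)·t^(s-1)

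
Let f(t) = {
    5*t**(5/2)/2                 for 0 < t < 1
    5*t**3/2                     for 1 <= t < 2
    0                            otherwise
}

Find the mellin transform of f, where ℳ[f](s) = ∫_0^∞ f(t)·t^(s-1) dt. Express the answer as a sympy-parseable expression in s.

integrate the 2 segments split at 1, then add the results
over [0, 1), the kernel integral of 5*t**(5/2)/2 enters the sum
segment [1, 2) carries 5*t**3/2; integrate it

5*(8*2**s*(2*s + 5) + 1)/(2*(s + 3)*(2*s + 5))
  Re(s) > -5/2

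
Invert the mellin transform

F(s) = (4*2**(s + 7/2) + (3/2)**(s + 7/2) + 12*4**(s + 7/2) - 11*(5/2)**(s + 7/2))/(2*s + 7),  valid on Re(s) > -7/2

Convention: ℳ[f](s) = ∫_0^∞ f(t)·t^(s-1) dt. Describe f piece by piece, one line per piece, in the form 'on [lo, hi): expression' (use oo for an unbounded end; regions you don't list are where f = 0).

cuts at 3/2, 2, 5/2: linearity sums the 4 kernel integrals
for t in [0, 3/2): the term is ∫ 3*t**(7/2)·t^(s-1)
segment 3/2 to 2 holds 5*t**(7/2)/2; add its integral
on [2, 5/2): add ∫ t**(7/2)/2·t^(s-1) dt
∫ 6*t**(7/2)·t^(s-1) over [5/2, 4)

on [0, 3/2): 3*t**(7/2)
on [3/2, 2): 5*t**(7/2)/2
on [2, 5/2): t**(7/2)/2
on [5/2, 4): 6*t**(7/2)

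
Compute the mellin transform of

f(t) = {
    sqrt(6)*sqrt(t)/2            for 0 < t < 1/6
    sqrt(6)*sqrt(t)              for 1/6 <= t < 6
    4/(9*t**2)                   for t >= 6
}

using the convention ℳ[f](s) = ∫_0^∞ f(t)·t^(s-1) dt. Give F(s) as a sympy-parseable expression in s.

the common scale on t comes off first: sqrt(t) on [0, 1/4); 2*sqrt(t) on [1/4, 9); t**(-2) on [9, ∞)
back out the power substitution: t on [0, 1/2); 2*t on [1/2, 3); t**(-4) on [3, ∞)
along the cuts 1/6, 6, ℳ[f](s) splits into 3 integrals
on [0, 1/6): add ∫ sqrt(6)*sqrt(t)/2·t^(s-1) dt
over [1/6, 6), the kernel integral of sqrt(6)*sqrt(t) enters the sum
over [6, ∞), the kernel integral of 4/(9*t**2) enters the sum

(-36**s*(2*s + 1) + 972*6**(2*s)*(s - 2) - 81*s + 162)/(81*6**s*(s - 2)*(2*s + 1))
  -1/2 < Re(s) < 2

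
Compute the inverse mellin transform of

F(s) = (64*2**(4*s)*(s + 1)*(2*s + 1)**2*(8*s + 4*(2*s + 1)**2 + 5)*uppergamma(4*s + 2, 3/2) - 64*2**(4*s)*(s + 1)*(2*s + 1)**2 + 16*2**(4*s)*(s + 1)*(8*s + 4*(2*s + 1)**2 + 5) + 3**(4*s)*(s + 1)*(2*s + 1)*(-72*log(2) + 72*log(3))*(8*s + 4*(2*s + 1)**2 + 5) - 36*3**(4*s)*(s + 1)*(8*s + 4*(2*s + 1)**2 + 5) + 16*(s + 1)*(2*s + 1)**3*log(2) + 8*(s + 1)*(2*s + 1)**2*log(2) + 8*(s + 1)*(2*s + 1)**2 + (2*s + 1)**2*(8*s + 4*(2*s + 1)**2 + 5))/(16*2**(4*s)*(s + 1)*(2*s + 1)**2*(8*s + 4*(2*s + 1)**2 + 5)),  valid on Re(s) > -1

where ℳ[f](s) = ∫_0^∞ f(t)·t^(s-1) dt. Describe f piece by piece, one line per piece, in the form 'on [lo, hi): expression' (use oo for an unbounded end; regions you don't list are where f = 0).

on [0, 1/16): t
on [1/16, 1): t**(3/4)*log(t**(1/4))
on [1, 81/16): sqrt(t)*log(t**(1/4))
on [81/16, oo): sqrt(t)*exp(-t**(1/4))

undo the power substitution: t**2 on [0, 1/4); t**(3/2)*log(sqrt(t)) on [1/4, 1); t*log(sqrt(t)) on [1, 9/4); …
back out the power substitution: t**4 on [0, 1/2); t**3*log(t) on [1/2, 1); t**2*log(t) on [1, 3/2); …
reversing the shared t-power: t**2 on [0, 1/2); t*log(t) on [1/2, 1); log(t) on [1, 3/2); …
along the cuts 1/16, 1, 81/16, ℳ[f](s) splits into 4 integrals
segment [0, 1/16) carries t; integrate it
the [1/16, 1) slice contributes ∫ t**(3/4)*log(t**(1/4))·t^(s-1) dt
∫ sqrt(t)*log(t**(1/4))·t^(s-1) over [1, 81/16)
between 81/16 and ∞ the integrand is sqrt(t)*exp(-t**(1/4))·t^(s-1)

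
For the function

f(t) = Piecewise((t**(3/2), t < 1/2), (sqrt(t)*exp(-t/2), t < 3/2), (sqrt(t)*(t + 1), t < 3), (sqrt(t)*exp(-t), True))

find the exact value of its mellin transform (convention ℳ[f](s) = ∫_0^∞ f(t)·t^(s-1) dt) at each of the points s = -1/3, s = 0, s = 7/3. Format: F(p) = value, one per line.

remove the shared t-power first: t**(5/2) on [0, 1/2); t**(3/2)*exp(-t/2) on [1/2, 3/2); t**(3/2)*(t + 1) on [3/2, 3); …
undo the shared t-power: t**2 on [0, 1/2); t*exp(-t/2) on [1/2, 3/2); t*(t + 1) on [3/2, 3); …
back out the shared t-power: t on [0, 1/2); exp(-t/2) on [1/2, 3/2); t + 1 on [3/2, 3); …
along the cuts 1/2, 3/2, 3, ℳ[f](s) splits into 4 integrals
over [0, 1/2), the kernel integral of t**(3/2) enters the sum
on [1/2, 3/2) integrate f = sqrt(t)*exp(-t/2) against the kernel
for t in [3/2, 3): the term is ∫ sqrt(t)*(t + 1)·t^(s-1)
segment 3 to ∞ holds sqrt(t)*exp(-t); add its integral

F(-1/3) = -51*2**(5/6)*3**(1/6)/14 - 2**(1/6)*uppergamma(1/6, 3/4) + uppergamma(1/6, 3) + 3*2**(5/6)/14 + 2**(1/6)*uppergamma(1/6, 1/4) + 60*3**(1/6)/7
F(0) = sqrt(2)*(-3*sqrt(3)/2 - sqrt(pi)*erfc(sqrt(3)/2) + sqrt(2)*sqrt(pi)*erfc(sqrt(3))/2 + 1/6 + sqrt(pi)*erfc(1/2) + 2*sqrt(6))
F(7/3) = 2**(1/6)*(-12512*2**(2/3)*uppergamma(17/6, 3/4) - 2619*3**(5/6) + 51 + 1564*2**(5/6)*uppergamma(17/6, 3) + 12512*2**(2/3)*uppergamma(17/6, 1/4) + 15984*6**(5/6))/3128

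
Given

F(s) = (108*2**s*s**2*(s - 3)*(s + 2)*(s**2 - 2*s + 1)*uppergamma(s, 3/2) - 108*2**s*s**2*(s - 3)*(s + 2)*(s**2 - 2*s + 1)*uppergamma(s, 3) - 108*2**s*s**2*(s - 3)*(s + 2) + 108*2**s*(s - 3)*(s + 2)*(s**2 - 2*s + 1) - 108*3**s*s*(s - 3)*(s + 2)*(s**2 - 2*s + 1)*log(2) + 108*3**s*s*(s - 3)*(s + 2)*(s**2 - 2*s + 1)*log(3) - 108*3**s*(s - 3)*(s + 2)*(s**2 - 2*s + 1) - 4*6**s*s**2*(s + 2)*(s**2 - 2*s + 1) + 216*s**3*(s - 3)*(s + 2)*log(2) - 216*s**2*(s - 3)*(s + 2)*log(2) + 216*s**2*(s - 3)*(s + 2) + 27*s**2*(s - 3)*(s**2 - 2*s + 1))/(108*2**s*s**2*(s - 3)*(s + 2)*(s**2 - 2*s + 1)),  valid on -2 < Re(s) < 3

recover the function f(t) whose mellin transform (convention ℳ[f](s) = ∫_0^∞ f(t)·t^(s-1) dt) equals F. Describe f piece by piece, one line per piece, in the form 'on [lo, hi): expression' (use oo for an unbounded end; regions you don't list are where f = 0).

treat the 5 regions marked off by 1/2, 1, 3/2, 3 separately and sum
∫ t**2·t^(s-1) over [0, 1/2)
piece [1/2, 1): integrate log(t)/t against the kernel
on [1, 3/2) integrate f = log(t) against the kernel
∫ exp(-t)·t^(s-1) over [3/2, 3)
[3, ∞) adds the kernel integral of t**(-3)

on [0, 1/2): t**2
on [1/2, 1): log(t)/t
on [1, 3/2): log(t)
on [3/2, 3): exp(-t)
on [3, oo): t**(-3)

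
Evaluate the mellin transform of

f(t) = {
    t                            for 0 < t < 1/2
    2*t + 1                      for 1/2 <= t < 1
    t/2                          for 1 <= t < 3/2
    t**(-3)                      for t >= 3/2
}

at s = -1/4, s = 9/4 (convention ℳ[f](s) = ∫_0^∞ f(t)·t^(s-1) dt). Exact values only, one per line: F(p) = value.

F(-1/4) = 2**(1/4)*(-1053*2**(3/4) + 383*3**(3/4) + 3510)/1053
F(9/4) = 2**(3/4)*(-70 + 424*2**(1/4) + 659*3**(1/4))/936

along the cuts 1/2, 1, 3/2, ℳ[f](s) splits into 4 integrals
over [0, 1/2), the kernel integral of t enters the sum
for t in [1/2, 1): the term is ∫ (2*t + 1)·t^(s-1)
between 1 and 3/2 the integrand is t/2·t^(s-1)
∫ over [3/2, ∞) of t**(-3)·t^(s-1) joins the sum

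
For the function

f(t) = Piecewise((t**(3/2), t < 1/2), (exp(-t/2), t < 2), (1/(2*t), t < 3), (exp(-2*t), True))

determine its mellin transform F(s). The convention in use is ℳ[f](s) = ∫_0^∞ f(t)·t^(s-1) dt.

integrate the 4 segments split at 1/2, 2, 3, then add the results
[0, 1/2) adds the kernel integral of t**(3/2)
on [1/2, 2) integrate f = exp(-t/2) against the kernel
[2, 3) adds the kernel integral of 1/(2*t)
∫ exp(-2*t)·t^(s-1) over [3, ∞)

(12*24**s*(s - 1)*(2*s + 3)*uppergamma(s, 1/4) - 12*24**s*(s - 1)*(2*s + 3)*uppergamma(s, 1) - 3*24**s*(2*s + 3) + 2*36**s*(2*s + 3) + 12*6**s*(s - 1)*(2*s + 3)*uppergamma(s, 6) + 6*sqrt(2)*6**s*(s - 1))/(12*12**s*(s - 1)*(2*s + 3))
  Re(s) > -3/2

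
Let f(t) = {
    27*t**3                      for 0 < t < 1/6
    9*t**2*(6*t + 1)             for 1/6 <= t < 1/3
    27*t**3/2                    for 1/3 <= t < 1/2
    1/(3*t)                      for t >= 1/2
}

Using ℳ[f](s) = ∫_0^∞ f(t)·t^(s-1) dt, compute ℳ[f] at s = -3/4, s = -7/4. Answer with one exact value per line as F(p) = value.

remove the common scale on t first: 8*t**3 on [0, 1/4); 4*t**2*(4*t + 1) on [1/4, 1/2); 4*t**3 on [1/2, 3/4); …
strip the common scale on t: t**3 on [0, 1/2); t**2*(2*t + 1) on [1/2, 1); t**3/2 on [1, 3/2); …
undo the shared t-power: t on [0, 1/2); 2*t + 1 on [1/2, 1); t/2 on [1, 3/2); …
cuts at 1/6, 1/3, 1/2: linearity sums the 4 kernel integrals
[0, 1/6) adds the kernel integral of 27*t**3
on [1/6, 1/3): add ∫ 9*t**2*(6*t + 1)·t^(s-1) dt
the [1/3, 1/2) slice contributes ∫ 27*t**3/2·t^(s-1) dt
on [1/2, ∞): add ∫ 1/(3*t)·t^(s-1) dt

F(-3/4) = 6**(3/4)*(-322 + 475*3**(1/4) + 924*2**(1/4))/1260
F(-7/4) = 6**(3/4)*(-6534 + 1051*3**(1/4) + 7722*2**(1/4))/990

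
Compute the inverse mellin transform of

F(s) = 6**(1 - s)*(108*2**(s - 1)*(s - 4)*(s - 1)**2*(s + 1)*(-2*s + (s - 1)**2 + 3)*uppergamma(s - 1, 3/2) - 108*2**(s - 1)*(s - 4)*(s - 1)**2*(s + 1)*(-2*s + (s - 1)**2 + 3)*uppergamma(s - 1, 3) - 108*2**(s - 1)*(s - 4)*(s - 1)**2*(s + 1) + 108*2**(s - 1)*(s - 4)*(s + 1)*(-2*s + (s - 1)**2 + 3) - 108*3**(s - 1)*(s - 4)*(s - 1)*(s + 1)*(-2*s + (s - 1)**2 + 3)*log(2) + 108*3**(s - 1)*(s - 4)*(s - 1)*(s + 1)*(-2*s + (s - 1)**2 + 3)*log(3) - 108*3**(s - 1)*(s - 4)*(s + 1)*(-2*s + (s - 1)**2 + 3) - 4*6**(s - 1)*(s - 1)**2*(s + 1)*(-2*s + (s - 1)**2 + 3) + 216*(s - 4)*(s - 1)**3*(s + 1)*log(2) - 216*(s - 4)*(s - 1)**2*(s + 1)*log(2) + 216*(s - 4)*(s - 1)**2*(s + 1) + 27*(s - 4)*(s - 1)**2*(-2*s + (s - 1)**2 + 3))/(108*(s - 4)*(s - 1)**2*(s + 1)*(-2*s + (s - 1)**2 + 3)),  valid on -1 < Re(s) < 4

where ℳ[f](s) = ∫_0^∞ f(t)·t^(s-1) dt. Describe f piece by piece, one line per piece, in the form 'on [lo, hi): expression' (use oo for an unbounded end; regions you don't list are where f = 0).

invert the shared t-power to get 9*t**2 on [0, 1/6); log(3*t)/(3*t) on [1/6, 1/3); log(3*t) on [1/3, 1/2); …
strip the common scale on t: t**2 on [0, 1/2); log(t)/t on [1/2, 1); log(t) on [1, 3/2); …
slice at 1/6, 1/3, 1/2, 1, transform all 5 pieces, and sum them
∫ over [0, 1/6) of 9*t·t^(s-1) joins the sum
the [1/6, 1/3) slice contributes ∫ log(3*t)/(3*t**2)·t^(s-1) dt
over [1/3, 1/2), the kernel integral of log(3*t)/t enters the sum
the [1/2, 1) slice contributes ∫ exp(-3*t)/t·t^(s-1) dt
∫ 1/(27*t**4)·t^(s-1) over [1, ∞)

on [0, 1/6): 9*t
on [1/6, 1/3): log(3*t)/(3*t**2)
on [1/3, 1/2): log(3*t)/t
on [1/2, 1): exp(-3*t)/t
on [1, oo): 1/(27*t**4)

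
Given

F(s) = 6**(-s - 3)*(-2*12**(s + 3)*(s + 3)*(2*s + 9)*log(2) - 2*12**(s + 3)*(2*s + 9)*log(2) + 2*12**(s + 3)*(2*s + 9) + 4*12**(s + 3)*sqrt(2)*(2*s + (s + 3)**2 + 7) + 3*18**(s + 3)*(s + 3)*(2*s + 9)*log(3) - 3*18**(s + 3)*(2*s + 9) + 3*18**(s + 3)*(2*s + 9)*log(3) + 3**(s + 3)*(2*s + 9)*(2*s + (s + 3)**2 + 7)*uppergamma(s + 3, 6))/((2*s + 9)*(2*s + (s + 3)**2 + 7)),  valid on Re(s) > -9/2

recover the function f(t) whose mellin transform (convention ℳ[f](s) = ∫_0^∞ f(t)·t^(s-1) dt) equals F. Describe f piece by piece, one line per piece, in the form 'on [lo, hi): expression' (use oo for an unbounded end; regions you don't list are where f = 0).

on [0, 2): t**(9/2)
on [2, 3): t**4*log(t)
on [3, oo): t**3*exp(-2*t)

back out the shared t-power: t**(7/2) on [0, 2); t**3*log(t) on [2, 3); t**2*exp(-2*t) on [3, ∞)
strip the shared t-power: t**(5/2) on [0, 2); t**2*log(t) on [2, 3); t*exp(-2*t) on [3, ∞)
remove the shared t-power first: t**(3/2) on [0, 2); t*log(t) on [2, 3); exp(-2*t) on [3, ∞)
slice at 2, 3, transform all 3 pieces, and sum them
on [0, 2): add ∫ t**(9/2)·t^(s-1) dt
on [2, 3): add ∫ t**4*log(t)·t^(s-1) dt
∫ over [3, ∞) of t**3*exp(-2*t)·t^(s-1) joins the sum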